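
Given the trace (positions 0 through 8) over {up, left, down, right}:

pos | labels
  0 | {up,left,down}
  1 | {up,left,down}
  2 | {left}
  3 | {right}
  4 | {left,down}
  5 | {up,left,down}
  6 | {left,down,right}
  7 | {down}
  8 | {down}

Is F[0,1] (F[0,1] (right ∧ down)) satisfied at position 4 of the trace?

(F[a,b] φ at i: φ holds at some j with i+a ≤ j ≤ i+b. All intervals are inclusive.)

Holds

Check F[0,1] (right ∧ down) at each j in [4,5]:
  j=4: fails (none in [4,5])
  j=5: holds (witness at 6)
Found at j=5 → formula holds.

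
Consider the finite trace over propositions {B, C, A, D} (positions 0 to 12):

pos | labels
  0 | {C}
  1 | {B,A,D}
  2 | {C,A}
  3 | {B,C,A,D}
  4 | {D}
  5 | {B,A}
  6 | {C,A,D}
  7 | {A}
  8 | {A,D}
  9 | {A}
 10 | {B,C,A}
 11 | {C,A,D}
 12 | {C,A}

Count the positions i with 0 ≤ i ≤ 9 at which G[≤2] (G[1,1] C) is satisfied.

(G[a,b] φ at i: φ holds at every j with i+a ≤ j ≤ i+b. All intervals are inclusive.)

1

Evaluate at each i in [0,9]:
  i=0: ✗ (fails at j=0)
  i=1: ✗ (fails at j=3)
  i=2: ✗ (fails at j=3)
  i=3: ✗ (fails at j=3)
  i=4: ✗ (fails at j=4)
  i=5: ✗ (fails at j=6)
  i=6: ✗ (fails at j=6)
  i=7: ✗ (fails at j=7)
  i=8: ✗ (fails at j=8)
  i=9: ✓ (all of [9,11])
Positions where it holds: {9} → 1.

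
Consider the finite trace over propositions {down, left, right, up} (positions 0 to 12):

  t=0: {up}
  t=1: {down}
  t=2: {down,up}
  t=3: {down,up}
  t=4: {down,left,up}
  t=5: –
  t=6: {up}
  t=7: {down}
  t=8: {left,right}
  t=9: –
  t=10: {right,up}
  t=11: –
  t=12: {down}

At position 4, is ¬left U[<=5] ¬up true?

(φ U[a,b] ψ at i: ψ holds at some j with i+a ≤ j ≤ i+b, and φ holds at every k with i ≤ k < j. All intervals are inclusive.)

Need some j in [4,9] with ¬up, and ¬left at every k in [4,j-1].
  j=4: ¬up false.
  j=5: ¬up holds, but ¬left fails at k=4 → not this j.
  j=6: ¬up false.
  j=7: ¬up holds, but ¬left fails at k=4 → not this j.
  j=8: ¬up holds, but ¬left fails at k=4 → not this j.
  j=9: ¬up holds, but ¬left fails at k=4 → not this j.
No j in the window works → until fails.

No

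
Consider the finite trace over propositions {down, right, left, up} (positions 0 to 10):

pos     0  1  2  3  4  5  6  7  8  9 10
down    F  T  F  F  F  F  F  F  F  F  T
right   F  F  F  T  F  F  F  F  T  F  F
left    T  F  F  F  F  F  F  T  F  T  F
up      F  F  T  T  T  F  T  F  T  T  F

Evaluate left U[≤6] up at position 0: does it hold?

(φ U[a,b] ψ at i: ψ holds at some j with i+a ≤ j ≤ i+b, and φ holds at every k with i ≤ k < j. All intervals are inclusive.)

Does not hold

Need some j in [0,6] with up, and left at every k in [0,j-1].
  j=0: up false.
  j=1: up false.
  j=2: up holds, but left fails at k=1 → not this j.
  j=3: up holds, but left fails at k=1 → not this j.
  j=4: up holds, but left fails at k=1 → not this j.
  j=5: up false.
  j=6: up holds, but left fails at k=1 → not this j.
No j in the window works → until fails.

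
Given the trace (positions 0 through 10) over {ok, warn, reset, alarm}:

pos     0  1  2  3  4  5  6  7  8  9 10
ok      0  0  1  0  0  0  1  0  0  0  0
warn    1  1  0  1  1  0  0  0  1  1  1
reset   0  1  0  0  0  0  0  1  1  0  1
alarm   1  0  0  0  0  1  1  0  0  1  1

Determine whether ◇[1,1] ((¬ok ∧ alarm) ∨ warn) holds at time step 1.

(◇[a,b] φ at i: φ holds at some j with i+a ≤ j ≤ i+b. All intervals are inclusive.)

Check ((¬ok ∧ alarm) ∨ warn) at each j in [2,2]:
  j=2: false
No position in the window satisfies it → formula fails.

False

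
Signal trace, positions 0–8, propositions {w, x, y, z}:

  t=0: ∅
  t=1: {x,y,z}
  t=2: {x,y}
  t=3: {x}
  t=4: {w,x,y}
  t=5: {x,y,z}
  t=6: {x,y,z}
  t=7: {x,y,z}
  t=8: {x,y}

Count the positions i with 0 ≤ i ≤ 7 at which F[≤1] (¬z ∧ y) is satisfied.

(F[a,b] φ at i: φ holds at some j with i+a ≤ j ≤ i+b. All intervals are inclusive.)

5

Evaluate at each i in [0,7]:
  i=0: ✗ (none in [0,1])
  i=1: ✓ (witness j=2)
  i=2: ✓ (witness j=2)
  i=3: ✓ (witness j=4)
  i=4: ✓ (witness j=4)
  i=5: ✗ (none in [5,6])
  i=6: ✗ (none in [6,7])
  i=7: ✓ (witness j=8)
Positions where it holds: {1, 2, 3, 4, 7} → 5.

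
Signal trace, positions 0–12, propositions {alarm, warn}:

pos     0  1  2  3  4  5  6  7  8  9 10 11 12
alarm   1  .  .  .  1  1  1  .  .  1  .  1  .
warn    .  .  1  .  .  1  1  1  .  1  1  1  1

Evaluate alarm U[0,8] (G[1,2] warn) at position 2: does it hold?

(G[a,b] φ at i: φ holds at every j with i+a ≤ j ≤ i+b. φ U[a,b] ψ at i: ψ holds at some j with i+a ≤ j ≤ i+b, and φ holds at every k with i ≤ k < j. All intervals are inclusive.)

No

Need some j in [2,10] with G[1,2] warn, and alarm at every k in [2,j-1].
  j=2: G[1,2] warn — fails at 3.
  j=3: G[1,2] warn — fails at 4.
  j=4: G[1,2] warn holds, but alarm fails at k=2 → not this j.
  j=5: G[1,2] warn holds, but alarm fails at k=2 → not this j.
  j=6: G[1,2] warn — fails at 8.
  j=7: G[1,2] warn — fails at 8.
  j=8: G[1,2] warn holds, but alarm fails at k=2 → not this j.
  j=9: G[1,2] warn holds, but alarm fails at k=2 → not this j.
  j=10: G[1,2] warn holds, but alarm fails at k=2 → not this j.
No j in the window works → until fails.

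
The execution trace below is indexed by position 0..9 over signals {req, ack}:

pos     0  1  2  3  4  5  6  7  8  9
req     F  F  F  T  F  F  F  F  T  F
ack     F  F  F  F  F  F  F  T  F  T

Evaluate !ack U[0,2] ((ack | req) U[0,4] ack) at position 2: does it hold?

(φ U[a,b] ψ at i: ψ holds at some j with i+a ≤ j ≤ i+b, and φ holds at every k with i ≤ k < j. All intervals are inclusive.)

No

Need some j in [2,4] with ((ack | req) U[0,4] ack), and !ack at every k in [2,j-1].
  j=2: ((ack | req) U[0,4] ack) — fails.
  j=3: ((ack | req) U[0,4] ack) — fails.
  j=4: ((ack | req) U[0,4] ack) — fails.
No j in the window works → until fails.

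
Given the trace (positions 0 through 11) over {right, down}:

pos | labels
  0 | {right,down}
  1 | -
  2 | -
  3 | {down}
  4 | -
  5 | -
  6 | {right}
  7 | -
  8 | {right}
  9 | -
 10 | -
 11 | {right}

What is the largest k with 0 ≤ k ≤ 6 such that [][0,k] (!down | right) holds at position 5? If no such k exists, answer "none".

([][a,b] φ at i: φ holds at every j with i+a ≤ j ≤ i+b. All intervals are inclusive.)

6

(!down | right) must hold from j=5 onward; find where it first fails.
  j=5: holds
  j=6: holds
  j=7: holds
  j=8: holds
  j=9: holds
  j=10: holds
  j=11: holds
Holds through j=11; largest k = 6.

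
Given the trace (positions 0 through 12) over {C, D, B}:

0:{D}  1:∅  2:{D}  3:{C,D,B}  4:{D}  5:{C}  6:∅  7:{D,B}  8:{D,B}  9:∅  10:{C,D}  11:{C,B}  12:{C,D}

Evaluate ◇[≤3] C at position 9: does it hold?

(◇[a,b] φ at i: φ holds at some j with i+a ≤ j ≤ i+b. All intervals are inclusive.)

Check C at each j in [9,12]:
  j=9: false
  j=10: true
  j=11: true
  j=12: true
Found at j=10 → formula holds.

True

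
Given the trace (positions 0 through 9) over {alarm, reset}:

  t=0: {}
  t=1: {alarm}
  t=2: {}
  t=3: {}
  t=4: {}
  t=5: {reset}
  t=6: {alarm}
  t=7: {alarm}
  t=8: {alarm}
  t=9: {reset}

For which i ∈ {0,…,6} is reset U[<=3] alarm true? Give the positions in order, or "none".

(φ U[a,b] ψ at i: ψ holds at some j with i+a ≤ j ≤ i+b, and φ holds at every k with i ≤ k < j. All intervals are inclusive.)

1, 5, 6

Evaluate at each i in [0,6]:
  i=0: ✗ (lhs fails at k=0 before rhs at j=1)
  i=1: ✓ (rhs at j=1)
  i=2: ✗ (no rhs in [2,5])
  i=3: ✗ (lhs fails at k=3 before rhs at j=6)
  i=4: ✗ (lhs fails at k=4 before rhs at j=6)
  i=5: ✓ (rhs at j=6; lhs holds on [5,5])
  i=6: ✓ (rhs at j=6)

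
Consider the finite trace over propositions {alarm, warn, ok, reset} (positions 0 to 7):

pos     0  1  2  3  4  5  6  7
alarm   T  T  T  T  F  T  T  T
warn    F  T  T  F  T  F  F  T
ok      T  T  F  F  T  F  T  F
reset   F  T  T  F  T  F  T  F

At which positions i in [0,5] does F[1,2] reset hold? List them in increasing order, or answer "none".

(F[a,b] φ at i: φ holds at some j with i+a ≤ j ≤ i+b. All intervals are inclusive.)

Evaluate at each i in [0,5]:
  i=0: ✓ (witness j=1)
  i=1: ✓ (witness j=2)
  i=2: ✓ (witness j=4)
  i=3: ✓ (witness j=4)
  i=4: ✓ (witness j=6)
  i=5: ✓ (witness j=6)

0, 1, 2, 3, 4, 5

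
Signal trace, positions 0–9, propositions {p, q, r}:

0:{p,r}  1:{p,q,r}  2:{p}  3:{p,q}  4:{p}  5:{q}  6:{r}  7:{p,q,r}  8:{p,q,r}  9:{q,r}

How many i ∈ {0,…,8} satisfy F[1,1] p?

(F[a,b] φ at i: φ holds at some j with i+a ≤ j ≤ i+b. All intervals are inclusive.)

6

Evaluate at each i in [0,8]:
  i=0: ✓ (witness j=1)
  i=1: ✓ (witness j=2)
  i=2: ✓ (witness j=3)
  i=3: ✓ (witness j=4)
  i=4: ✗ (none in [5,5])
  i=5: ✗ (none in [6,6])
  i=6: ✓ (witness j=7)
  i=7: ✓ (witness j=8)
  i=8: ✗ (none in [9,9])
Positions where it holds: {0, 1, 2, 3, 6, 7} → 6.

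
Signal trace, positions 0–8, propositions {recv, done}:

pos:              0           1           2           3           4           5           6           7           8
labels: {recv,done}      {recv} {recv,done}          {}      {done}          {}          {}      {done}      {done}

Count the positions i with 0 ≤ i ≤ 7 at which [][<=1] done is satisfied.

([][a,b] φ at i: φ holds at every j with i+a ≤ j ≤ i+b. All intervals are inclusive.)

1

Evaluate at each i in [0,7]:
  i=0: ✗ (fails at j=1)
  i=1: ✗ (fails at j=1)
  i=2: ✗ (fails at j=3)
  i=3: ✗ (fails at j=3)
  i=4: ✗ (fails at j=5)
  i=5: ✗ (fails at j=5)
  i=6: ✗ (fails at j=6)
  i=7: ✓ (all of [7,8])
Positions where it holds: {7} → 1.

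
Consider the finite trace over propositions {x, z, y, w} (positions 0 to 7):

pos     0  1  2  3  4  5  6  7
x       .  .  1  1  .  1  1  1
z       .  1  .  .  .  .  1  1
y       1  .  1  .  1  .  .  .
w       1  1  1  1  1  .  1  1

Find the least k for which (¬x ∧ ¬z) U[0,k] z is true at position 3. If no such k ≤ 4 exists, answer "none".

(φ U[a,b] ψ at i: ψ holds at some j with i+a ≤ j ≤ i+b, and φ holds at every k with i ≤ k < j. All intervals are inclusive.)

none

Need earliest j ≥ 3 with z, and (¬x ∧ ¬z) at every k in [3,j-1].
  j=3: rhs fails.
  j=4: rhs fails.
  j=5: rhs fails.
  j=6: rhs holds but lhs fails at k=3.
  j=7: rhs holds but lhs fails at k=3.
No witness within the range → none.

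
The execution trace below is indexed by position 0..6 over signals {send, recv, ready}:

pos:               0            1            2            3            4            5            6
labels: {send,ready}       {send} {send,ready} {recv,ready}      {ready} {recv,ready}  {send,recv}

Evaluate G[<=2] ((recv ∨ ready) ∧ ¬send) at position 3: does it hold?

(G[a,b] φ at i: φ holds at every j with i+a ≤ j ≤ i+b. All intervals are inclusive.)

Check ((recv ∨ ready) ∧ ¬send) at every j in [3,5]:
  j=3: true
  j=4: true
  j=5: true
All positions satisfy it → formula holds.

Holds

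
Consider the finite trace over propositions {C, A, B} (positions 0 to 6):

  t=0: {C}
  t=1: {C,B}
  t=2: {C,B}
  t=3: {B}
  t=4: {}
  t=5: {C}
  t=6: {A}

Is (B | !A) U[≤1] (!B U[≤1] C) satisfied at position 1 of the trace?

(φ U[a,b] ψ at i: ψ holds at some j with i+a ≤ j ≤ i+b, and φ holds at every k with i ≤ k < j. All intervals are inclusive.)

Need some j in [1,2] with (!B U[≤1] C), and (B | !A) at every k in [1,j-1].
  j=1: (!B U[≤1] C) holds; no prefix to check → satisfied.

Holds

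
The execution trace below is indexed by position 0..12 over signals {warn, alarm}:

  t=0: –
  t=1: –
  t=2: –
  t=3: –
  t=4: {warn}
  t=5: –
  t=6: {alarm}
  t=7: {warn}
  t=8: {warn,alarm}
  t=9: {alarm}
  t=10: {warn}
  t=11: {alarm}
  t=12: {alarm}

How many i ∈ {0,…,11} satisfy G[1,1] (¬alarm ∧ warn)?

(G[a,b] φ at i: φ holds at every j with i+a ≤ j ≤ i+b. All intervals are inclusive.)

Evaluate at each i in [0,11]:
  i=0: ✗ (fails at j=1)
  i=1: ✗ (fails at j=2)
  i=2: ✗ (fails at j=3)
  i=3: ✓ (all of [4,4])
  i=4: ✗ (fails at j=5)
  i=5: ✗ (fails at j=6)
  i=6: ✓ (all of [7,7])
  i=7: ✗ (fails at j=8)
  i=8: ✗ (fails at j=9)
  i=9: ✓ (all of [10,10])
  i=10: ✗ (fails at j=11)
  i=11: ✗ (fails at j=12)
Positions where it holds: {3, 6, 9} → 3.

3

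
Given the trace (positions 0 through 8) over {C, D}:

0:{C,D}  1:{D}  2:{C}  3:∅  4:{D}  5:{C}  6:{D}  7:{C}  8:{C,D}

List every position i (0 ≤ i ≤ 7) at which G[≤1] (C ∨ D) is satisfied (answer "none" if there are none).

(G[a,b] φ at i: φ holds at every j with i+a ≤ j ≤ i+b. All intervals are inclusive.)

0, 1, 4, 5, 6, 7

Evaluate at each i in [0,7]:
  i=0: ✓ (all of [0,1])
  i=1: ✓ (all of [1,2])
  i=2: ✗ (fails at j=3)
  i=3: ✗ (fails at j=3)
  i=4: ✓ (all of [4,5])
  i=5: ✓ (all of [5,6])
  i=6: ✓ (all of [6,7])
  i=7: ✓ (all of [7,8])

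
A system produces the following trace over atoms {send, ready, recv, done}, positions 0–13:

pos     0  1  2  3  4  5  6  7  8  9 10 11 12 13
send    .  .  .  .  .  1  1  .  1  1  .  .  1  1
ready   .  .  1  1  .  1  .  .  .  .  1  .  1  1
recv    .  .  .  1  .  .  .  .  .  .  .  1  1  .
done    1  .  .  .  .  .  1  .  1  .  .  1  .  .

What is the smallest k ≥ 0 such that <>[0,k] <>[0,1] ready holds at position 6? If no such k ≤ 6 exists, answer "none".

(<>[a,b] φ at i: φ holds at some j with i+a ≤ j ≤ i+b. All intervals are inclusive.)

Scan j = 6,7,… for <>[0,1] ready:
  j=6: fails
  j=7: fails
  j=8: fails
  j=9: holds
First hit at j=9, so smallest k = 9-6 = 3.

3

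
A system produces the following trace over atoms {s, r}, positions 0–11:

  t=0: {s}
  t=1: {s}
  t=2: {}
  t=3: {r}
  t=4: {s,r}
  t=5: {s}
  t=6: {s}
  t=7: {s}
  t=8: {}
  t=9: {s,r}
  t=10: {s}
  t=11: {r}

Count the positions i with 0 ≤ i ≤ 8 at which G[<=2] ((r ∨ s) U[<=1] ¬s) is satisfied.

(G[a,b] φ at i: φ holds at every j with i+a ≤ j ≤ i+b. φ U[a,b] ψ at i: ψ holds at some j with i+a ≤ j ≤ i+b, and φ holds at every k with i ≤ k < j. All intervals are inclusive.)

Evaluate at each i in [0,8]:
  i=0: ✗ (fails at j=0)
  i=1: ✓ (all of [1,3])
  i=2: ✗ (fails at j=4)
  i=3: ✗ (fails at j=4)
  i=4: ✗ (fails at j=4)
  i=5: ✗ (fails at j=5)
  i=6: ✗ (fails at j=6)
  i=7: ✗ (fails at j=9)
  i=8: ✗ (fails at j=9)
Positions where it holds: {1} → 1.

1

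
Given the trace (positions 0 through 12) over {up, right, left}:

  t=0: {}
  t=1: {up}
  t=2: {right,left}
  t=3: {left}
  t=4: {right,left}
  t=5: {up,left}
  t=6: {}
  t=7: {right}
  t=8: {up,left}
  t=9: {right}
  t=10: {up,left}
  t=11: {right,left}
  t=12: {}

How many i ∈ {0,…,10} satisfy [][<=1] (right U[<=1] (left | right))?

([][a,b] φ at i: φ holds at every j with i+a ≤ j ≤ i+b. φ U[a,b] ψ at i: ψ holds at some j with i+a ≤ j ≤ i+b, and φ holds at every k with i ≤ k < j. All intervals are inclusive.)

7

Evaluate at each i in [0,10]:
  i=0: ✗ (fails at j=0)
  i=1: ✗ (fails at j=1)
  i=2: ✓ (all of [2,3])
  i=3: ✓ (all of [3,4])
  i=4: ✓ (all of [4,5])
  i=5: ✗ (fails at j=6)
  i=6: ✗ (fails at j=6)
  i=7: ✓ (all of [7,8])
  i=8: ✓ (all of [8,9])
  i=9: ✓ (all of [9,10])
  i=10: ✓ (all of [10,11])
Positions where it holds: {2, 3, 4, 7, 8, 9, 10} → 7.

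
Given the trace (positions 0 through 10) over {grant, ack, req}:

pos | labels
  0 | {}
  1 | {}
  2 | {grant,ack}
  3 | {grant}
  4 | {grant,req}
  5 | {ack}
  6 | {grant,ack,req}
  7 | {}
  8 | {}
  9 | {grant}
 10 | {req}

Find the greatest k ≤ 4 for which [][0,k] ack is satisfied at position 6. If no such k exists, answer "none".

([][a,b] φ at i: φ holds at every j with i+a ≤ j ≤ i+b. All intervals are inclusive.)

0

ack must hold from j=6 onward; find where it first fails.
  j=6: holds
  j=7: fails
Holds on [6,6], so largest k = 0.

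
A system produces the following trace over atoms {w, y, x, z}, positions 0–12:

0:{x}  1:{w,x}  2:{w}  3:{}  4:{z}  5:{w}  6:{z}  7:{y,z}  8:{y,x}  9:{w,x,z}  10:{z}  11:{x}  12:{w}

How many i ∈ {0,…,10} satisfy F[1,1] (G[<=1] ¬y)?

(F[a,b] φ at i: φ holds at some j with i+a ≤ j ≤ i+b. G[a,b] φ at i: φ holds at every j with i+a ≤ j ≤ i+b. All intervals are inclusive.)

8

Evaluate at each i in [0,10]:
  i=0: ✓ (witness j=1)
  i=1: ✓ (witness j=2)
  i=2: ✓ (witness j=3)
  i=3: ✓ (witness j=4)
  i=4: ✓ (witness j=5)
  i=5: ✗ (none in [6,6])
  i=6: ✗ (none in [7,7])
  i=7: ✗ (none in [8,8])
  i=8: ✓ (witness j=9)
  i=9: ✓ (witness j=10)
  i=10: ✓ (witness j=11)
Positions where it holds: {0, 1, 2, 3, 4, 8, 9, 10} → 8.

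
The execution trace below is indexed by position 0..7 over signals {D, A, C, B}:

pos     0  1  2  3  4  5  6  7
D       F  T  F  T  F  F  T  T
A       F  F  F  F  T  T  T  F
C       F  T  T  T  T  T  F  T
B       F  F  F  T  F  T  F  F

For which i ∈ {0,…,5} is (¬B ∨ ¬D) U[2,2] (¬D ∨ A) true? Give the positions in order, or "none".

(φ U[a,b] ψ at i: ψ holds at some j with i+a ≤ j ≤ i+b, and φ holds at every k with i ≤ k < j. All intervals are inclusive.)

Evaluate at each i in [0,5]:
  i=0: ✓ (rhs at j=2; lhs holds on [0,1])
  i=1: ✗ (no rhs in [3,3])
  i=2: ✗ (lhs fails at k=3 before rhs at j=4)
  i=3: ✗ (lhs fails at k=3 before rhs at j=5)
  i=4: ✓ (rhs at j=6; lhs holds on [4,5])
  i=5: ✗ (no rhs in [7,7])

0, 4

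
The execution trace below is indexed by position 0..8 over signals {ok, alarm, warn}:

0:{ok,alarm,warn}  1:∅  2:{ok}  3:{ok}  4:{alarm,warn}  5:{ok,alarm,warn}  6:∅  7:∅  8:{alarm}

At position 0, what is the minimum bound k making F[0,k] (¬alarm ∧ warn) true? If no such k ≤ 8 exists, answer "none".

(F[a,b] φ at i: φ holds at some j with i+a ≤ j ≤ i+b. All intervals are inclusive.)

none

Scan j = 0,1,… for (¬alarm ∧ warn):
  j=0: fails
  j=1: fails
  j=2: fails
  j=3: fails
  j=4: fails
  j=5: fails
  j=6: fails
  j=7: fails
  j=8: fails
No j in [0,8] satisfies it → none.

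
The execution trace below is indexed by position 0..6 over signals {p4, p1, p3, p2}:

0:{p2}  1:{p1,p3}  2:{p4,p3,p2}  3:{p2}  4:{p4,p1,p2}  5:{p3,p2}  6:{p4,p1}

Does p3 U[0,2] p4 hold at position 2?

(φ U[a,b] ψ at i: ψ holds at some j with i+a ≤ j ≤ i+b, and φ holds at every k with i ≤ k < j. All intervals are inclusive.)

Yes

Need some j in [2,4] with p4, and p3 at every k in [2,j-1].
  j=2: p4 holds; no prefix to check → satisfied.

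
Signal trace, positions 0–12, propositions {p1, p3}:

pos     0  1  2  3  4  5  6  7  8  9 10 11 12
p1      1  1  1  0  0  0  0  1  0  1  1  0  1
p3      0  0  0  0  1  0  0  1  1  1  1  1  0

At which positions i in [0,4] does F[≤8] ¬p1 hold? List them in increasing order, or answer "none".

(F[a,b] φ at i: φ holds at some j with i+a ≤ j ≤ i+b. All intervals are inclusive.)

0, 1, 2, 3, 4

Evaluate at each i in [0,4]:
  i=0: ✓ (witness j=3)
  i=1: ✓ (witness j=3)
  i=2: ✓ (witness j=3)
  i=3: ✓ (witness j=3)
  i=4: ✓ (witness j=4)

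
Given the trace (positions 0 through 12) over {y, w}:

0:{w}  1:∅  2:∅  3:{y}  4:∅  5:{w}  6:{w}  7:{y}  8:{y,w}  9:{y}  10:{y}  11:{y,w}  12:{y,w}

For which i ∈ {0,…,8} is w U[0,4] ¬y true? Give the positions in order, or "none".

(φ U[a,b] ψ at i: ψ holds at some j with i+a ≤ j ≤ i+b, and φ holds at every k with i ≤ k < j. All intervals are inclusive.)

Evaluate at each i in [0,8]:
  i=0: ✓ (rhs at j=0)
  i=1: ✓ (rhs at j=1)
  i=2: ✓ (rhs at j=2)
  i=3: ✗ (lhs fails at k=3 before rhs at j=4)
  i=4: ✓ (rhs at j=4)
  i=5: ✓ (rhs at j=5)
  i=6: ✓ (rhs at j=6)
  i=7: ✗ (no rhs in [7,11])
  i=8: ✗ (no rhs in [8,12])

0, 1, 2, 4, 5, 6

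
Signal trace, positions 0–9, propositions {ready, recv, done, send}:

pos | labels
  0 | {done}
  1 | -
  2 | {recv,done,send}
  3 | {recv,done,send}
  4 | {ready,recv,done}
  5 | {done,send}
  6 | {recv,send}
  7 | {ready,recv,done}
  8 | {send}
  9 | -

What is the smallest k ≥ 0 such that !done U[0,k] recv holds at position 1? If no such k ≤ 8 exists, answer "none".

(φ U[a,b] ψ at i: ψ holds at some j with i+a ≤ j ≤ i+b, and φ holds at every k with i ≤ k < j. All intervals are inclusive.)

1

Need earliest j ≥ 1 with recv, and !done at every k in [1,j-1].
  j=1: rhs fails.
  j=2: rhs holds; lhs holds on [1,1]. k = 1.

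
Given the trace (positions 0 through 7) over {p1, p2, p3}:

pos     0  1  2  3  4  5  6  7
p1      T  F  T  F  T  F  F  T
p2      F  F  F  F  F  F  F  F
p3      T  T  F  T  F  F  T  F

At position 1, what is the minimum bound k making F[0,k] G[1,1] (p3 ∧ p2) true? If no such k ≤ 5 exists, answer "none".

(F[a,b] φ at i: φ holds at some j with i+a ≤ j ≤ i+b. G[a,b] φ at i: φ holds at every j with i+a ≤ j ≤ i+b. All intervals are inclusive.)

Scan j = 1,2,… for G[1,1] (p3 ∧ p2):
  j=1: fails
  j=2: fails
  j=3: fails
  j=4: fails
  j=5: fails
  j=6: fails
No j in [1,6] satisfies it → none.

none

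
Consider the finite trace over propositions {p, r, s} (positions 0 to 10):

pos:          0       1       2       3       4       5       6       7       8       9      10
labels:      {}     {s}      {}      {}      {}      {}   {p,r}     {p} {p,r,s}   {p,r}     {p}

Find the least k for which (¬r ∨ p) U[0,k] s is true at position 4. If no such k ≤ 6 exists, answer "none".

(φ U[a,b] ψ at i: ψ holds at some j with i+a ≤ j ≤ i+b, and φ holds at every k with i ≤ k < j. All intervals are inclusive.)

Need earliest j ≥ 4 with s, and (¬r ∨ p) at every k in [4,j-1].
  j=4: rhs fails.
  j=5: rhs fails.
  j=6: rhs fails.
  j=7: rhs fails.
  j=8: rhs holds; lhs holds on [4,7]. k = 4.

4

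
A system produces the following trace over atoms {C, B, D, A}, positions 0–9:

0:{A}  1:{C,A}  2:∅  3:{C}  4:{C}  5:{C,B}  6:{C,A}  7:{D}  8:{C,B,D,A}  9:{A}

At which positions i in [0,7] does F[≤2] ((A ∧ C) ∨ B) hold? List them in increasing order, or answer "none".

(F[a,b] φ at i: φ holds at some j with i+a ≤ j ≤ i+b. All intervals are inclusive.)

Evaluate at each i in [0,7]:
  i=0: ✓ (witness j=1)
  i=1: ✓ (witness j=1)
  i=2: ✗ (none in [2,4])
  i=3: ✓ (witness j=5)
  i=4: ✓ (witness j=5)
  i=5: ✓ (witness j=5)
  i=6: ✓ (witness j=6)
  i=7: ✓ (witness j=8)

0, 1, 3, 4, 5, 6, 7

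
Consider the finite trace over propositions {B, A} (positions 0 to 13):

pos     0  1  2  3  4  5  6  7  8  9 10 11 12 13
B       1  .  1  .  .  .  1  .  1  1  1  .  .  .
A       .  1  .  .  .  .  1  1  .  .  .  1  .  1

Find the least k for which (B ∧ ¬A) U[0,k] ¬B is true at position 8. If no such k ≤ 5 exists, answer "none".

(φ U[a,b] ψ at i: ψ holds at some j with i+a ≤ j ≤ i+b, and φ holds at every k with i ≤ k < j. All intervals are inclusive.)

3

Need earliest j ≥ 8 with ¬B, and (B ∧ ¬A) at every k in [8,j-1].
  j=8: rhs fails.
  j=9: rhs fails.
  j=10: rhs fails.
  j=11: rhs holds; lhs holds on [8,10]. k = 3.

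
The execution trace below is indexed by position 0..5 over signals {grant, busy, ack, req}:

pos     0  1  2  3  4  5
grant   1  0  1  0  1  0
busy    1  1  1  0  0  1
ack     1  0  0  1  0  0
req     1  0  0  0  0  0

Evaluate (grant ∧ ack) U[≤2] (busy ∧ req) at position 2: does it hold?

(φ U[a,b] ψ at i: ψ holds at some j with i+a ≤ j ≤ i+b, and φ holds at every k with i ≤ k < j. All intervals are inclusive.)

Does not hold

Need some j in [2,4] with (busy ∧ req), and (grant ∧ ack) at every k in [2,j-1].
  j=2: (busy ∧ req) false.
  j=3: (busy ∧ req) false.
  j=4: (busy ∧ req) false.
No j in the window works → until fails.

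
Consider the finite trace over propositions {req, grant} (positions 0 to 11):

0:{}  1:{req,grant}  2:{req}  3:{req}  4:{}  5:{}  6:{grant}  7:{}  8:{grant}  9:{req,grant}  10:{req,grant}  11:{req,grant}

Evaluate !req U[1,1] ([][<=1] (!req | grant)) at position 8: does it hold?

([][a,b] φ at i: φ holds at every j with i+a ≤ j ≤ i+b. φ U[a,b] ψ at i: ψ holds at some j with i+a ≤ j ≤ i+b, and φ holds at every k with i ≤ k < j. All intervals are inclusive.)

True

Need some j in [9,9] with [][<=1] (!req | grant), and !req at every k in [8,j-1].
  j=9: [][<=1] (!req | grant) holds; !req holds at every k in [8,8] → satisfied.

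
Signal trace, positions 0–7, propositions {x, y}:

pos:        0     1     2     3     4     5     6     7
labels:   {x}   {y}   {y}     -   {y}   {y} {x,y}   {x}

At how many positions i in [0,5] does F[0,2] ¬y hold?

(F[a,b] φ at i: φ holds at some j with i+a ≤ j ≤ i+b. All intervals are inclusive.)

Evaluate at each i in [0,5]:
  i=0: ✓ (witness j=0)
  i=1: ✓ (witness j=3)
  i=2: ✓ (witness j=3)
  i=3: ✓ (witness j=3)
  i=4: ✗ (none in [4,6])
  i=5: ✓ (witness j=7)
Positions where it holds: {0, 1, 2, 3, 5} → 5.

5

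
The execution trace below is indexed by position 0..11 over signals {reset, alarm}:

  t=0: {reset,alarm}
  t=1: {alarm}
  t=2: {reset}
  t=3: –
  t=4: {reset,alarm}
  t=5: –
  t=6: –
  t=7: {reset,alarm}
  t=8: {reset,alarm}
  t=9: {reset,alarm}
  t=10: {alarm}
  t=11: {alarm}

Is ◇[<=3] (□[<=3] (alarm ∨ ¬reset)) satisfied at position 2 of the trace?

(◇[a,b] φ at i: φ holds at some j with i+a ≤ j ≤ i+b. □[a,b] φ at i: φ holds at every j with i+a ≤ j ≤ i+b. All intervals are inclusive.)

Holds

Check □[<=3] (alarm ∨ ¬reset) at each j in [2,5]:
  j=2: fails at 2
  j=3: holds on [3,6]
  j=4: holds on [4,7]
  j=5: holds on [5,8]
Found at j=3 → formula holds.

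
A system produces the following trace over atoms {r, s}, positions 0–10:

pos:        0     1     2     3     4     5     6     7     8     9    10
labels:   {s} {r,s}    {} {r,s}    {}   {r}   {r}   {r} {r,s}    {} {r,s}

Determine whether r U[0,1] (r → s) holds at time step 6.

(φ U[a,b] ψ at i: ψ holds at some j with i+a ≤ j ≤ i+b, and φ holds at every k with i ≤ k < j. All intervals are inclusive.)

Does not hold

Need some j in [6,7] with (r → s), and r at every k in [6,j-1].
  j=6: (r → s) false.
  j=7: (r → s) false.
No j in the window works → until fails.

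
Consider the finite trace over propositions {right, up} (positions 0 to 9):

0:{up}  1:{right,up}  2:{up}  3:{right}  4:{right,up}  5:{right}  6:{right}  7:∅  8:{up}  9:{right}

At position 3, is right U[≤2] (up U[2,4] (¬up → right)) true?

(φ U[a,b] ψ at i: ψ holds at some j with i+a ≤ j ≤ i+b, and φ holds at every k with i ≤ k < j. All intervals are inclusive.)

Need some j in [3,5] with (up U[2,4] (¬up → right)), and right at every k in [3,j-1].
  j=3: (up U[2,4] (¬up → right)) — fails.
  j=4: (up U[2,4] (¬up → right)) — fails.
  j=5: (up U[2,4] (¬up → right)) — fails.
No j in the window works → until fails.

No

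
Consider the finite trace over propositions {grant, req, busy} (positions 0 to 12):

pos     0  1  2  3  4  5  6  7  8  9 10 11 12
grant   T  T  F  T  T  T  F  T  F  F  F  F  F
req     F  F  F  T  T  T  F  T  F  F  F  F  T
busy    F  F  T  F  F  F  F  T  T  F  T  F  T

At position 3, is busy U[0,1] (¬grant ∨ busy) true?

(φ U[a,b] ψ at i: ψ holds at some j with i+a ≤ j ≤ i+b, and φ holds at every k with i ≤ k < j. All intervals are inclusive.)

Does not hold

Need some j in [3,4] with (¬grant ∨ busy), and busy at every k in [3,j-1].
  j=3: (¬grant ∨ busy) false.
  j=4: (¬grant ∨ busy) false.
No j in the window works → until fails.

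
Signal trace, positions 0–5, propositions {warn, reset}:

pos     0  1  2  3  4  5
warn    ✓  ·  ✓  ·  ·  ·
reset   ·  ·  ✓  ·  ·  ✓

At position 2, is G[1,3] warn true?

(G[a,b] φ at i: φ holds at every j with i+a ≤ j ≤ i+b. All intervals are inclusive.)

No

Check warn at every j in [3,5]:
  j=3: false
  j=4: false
  j=5: false
Fails at j=3 → formula fails.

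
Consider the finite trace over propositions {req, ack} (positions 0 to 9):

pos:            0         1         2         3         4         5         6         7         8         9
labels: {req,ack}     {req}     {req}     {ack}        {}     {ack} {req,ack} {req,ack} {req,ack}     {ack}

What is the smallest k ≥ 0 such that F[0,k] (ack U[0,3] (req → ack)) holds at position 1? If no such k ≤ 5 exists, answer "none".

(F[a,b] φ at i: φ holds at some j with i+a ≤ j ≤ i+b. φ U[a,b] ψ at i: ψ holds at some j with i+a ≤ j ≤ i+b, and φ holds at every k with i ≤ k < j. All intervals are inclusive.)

2

Scan j = 1,2,… for (ack U[0,3] (req → ack)):
  j=1: fails
  j=2: fails
  j=3: holds
First hit at j=3, so smallest k = 3-1 = 2.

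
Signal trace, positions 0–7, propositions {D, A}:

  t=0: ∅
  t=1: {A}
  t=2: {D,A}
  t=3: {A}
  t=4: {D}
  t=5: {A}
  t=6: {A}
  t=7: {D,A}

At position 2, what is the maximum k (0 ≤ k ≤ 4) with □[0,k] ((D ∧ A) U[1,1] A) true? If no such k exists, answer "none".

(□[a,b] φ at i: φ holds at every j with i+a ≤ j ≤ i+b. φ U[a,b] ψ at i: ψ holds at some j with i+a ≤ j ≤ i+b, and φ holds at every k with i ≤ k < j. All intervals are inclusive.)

((D ∧ A) U[1,1] A) must hold from j=2 onward; find where it first fails.
  j=2: holds
  j=3: fails
Holds on [2,2], so largest k = 0.

0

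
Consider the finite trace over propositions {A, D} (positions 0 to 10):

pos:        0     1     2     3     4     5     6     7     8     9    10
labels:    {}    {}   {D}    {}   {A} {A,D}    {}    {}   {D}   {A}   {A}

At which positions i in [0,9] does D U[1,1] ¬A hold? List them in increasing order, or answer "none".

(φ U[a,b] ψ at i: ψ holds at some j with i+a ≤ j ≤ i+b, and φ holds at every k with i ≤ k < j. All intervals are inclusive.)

2, 5

Evaluate at each i in [0,9]:
  i=0: ✗ (lhs fails at k=0 before rhs at j=1)
  i=1: ✗ (lhs fails at k=1 before rhs at j=2)
  i=2: ✓ (rhs at j=3; lhs holds on [2,2])
  i=3: ✗ (no rhs in [4,4])
  i=4: ✗ (no rhs in [5,5])
  i=5: ✓ (rhs at j=6; lhs holds on [5,5])
  i=6: ✗ (lhs fails at k=6 before rhs at j=7)
  i=7: ✗ (lhs fails at k=7 before rhs at j=8)
  i=8: ✗ (no rhs in [9,9])
  i=9: ✗ (no rhs in [10,10])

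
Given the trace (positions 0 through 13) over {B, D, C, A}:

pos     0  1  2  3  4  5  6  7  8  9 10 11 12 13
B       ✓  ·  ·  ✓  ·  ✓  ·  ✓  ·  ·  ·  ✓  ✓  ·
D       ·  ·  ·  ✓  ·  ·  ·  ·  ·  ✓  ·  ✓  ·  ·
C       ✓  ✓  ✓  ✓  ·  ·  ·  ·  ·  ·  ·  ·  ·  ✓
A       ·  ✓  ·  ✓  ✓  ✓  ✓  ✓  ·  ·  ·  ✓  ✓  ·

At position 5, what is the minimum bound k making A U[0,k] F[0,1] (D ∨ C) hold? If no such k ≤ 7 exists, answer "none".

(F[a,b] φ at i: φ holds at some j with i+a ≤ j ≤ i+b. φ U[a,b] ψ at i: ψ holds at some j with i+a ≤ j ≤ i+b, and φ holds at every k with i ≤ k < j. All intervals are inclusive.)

Need earliest j ≥ 5 with F[0,1] (D ∨ C), and A at every k in [5,j-1].
  j=5: rhs fails.
  j=6: rhs fails.
  j=7: rhs fails.
  j=8: rhs holds; lhs holds on [5,7]. k = 3.

3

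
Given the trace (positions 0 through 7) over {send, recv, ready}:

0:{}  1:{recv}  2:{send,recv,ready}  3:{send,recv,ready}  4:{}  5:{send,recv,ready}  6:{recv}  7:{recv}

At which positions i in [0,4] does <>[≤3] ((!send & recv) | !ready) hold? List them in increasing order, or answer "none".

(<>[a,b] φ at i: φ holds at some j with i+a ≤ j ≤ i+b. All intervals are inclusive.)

Evaluate at each i in [0,4]:
  i=0: ✓ (witness j=0)
  i=1: ✓ (witness j=1)
  i=2: ✓ (witness j=4)
  i=3: ✓ (witness j=4)
  i=4: ✓ (witness j=4)

0, 1, 2, 3, 4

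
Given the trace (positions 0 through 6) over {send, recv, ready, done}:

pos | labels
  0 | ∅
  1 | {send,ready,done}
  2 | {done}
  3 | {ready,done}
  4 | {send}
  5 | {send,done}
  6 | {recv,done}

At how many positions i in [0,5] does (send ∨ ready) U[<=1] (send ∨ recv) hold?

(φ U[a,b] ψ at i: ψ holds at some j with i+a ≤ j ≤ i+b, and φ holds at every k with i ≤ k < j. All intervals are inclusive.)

4

Evaluate at each i in [0,5]:
  i=0: ✗ (lhs fails at k=0 before rhs at j=1)
  i=1: ✓ (rhs at j=1)
  i=2: ✗ (no rhs in [2,3])
  i=3: ✓ (rhs at j=4; lhs holds on [3,3])
  i=4: ✓ (rhs at j=4)
  i=5: ✓ (rhs at j=5)
Positions where it holds: {1, 3, 4, 5} → 4.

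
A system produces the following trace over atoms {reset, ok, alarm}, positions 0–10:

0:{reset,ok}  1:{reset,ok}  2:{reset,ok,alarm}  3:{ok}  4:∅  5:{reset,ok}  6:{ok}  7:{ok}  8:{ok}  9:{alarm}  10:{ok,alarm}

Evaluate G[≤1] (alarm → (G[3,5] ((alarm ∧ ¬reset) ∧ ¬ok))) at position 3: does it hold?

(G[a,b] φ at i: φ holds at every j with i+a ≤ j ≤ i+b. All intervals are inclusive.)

Holds

Check (alarm → (G[3,5] ((alarm ∧ ¬reset) ∧ ¬ok))) at every j in [3,4]:
  j=3: antecedent false → ✓
  j=4: antecedent false → ✓
All positions satisfy it → formula holds.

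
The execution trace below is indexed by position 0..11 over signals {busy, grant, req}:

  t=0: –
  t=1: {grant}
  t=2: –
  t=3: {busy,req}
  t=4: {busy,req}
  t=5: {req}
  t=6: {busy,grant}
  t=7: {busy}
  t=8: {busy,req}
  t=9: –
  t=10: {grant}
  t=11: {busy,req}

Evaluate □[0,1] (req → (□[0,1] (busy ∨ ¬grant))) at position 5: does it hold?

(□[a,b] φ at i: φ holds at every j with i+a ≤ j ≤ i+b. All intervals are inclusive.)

Check (req → (□[0,1] (busy ∨ ¬grant))) at every j in [5,6]:
  j=5: antecedent true; consequent holds on [5,6] → ✓
  j=6: antecedent false → ✓
All positions satisfy it → formula holds.

Holds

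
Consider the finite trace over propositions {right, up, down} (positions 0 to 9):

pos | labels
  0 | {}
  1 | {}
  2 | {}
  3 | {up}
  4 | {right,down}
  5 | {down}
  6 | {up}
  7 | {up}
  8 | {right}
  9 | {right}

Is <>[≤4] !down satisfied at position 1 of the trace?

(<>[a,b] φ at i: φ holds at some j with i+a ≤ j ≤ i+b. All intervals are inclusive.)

Check !down at each j in [1,5]:
  j=1: true
  j=2: true
  j=3: true
  j=4: false
  j=5: false
Found at j=1 → formula holds.

True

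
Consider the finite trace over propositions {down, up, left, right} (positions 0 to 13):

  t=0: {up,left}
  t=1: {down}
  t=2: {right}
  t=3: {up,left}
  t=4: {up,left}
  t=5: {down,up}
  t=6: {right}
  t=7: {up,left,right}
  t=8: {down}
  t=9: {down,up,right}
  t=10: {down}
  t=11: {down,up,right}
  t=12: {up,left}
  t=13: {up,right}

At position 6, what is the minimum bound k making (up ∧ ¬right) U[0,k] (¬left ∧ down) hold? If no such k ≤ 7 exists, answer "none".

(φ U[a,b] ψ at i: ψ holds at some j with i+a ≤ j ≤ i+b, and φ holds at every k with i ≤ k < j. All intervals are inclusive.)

none

Need earliest j ≥ 6 with (¬left ∧ down), and (up ∧ ¬right) at every k in [6,j-1].
  j=6: rhs fails.
  j=7: rhs fails.
  j=8: rhs holds but lhs fails at k=6.
  j=9: rhs holds but lhs fails at k=6.
  j=10: rhs holds but lhs fails at k=6.
  j=11: rhs holds but lhs fails at k=6.
  j=12: rhs fails.
  j=13: rhs fails.
No witness within the range → none.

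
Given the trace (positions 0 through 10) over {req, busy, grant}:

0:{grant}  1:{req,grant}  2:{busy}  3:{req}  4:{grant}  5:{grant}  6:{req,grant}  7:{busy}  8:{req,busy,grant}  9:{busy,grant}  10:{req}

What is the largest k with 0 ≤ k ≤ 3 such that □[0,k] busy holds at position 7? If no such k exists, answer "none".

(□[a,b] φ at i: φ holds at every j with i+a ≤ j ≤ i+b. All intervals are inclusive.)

2

busy must hold from j=7 onward; find where it first fails.
  j=7: holds
  j=8: holds
  j=9: holds
  j=10: fails
Holds on [7,9], so largest k = 2.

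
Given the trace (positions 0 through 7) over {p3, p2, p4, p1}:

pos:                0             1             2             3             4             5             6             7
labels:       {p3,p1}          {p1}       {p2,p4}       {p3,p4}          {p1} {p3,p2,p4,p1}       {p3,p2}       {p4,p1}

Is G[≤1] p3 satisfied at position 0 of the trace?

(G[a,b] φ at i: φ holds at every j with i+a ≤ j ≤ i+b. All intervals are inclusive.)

Check p3 at every j in [0,1]:
  j=0: true
  j=1: false
Fails at j=1 → formula fails.

No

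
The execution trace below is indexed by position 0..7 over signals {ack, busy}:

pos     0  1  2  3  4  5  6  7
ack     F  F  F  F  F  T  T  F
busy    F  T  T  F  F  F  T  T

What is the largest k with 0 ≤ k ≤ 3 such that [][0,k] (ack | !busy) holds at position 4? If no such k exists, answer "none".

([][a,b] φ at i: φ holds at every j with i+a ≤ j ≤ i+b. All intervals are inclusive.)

(ack | !busy) must hold from j=4 onward; find where it first fails.
  j=4: holds
  j=5: holds
  j=6: holds
  j=7: fails
Holds on [4,6], so largest k = 2.

2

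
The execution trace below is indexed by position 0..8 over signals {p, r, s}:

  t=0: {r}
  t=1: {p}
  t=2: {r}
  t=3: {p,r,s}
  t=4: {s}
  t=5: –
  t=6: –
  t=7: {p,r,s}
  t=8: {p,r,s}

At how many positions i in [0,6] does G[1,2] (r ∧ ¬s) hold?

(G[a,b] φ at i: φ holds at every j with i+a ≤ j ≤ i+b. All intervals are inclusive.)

Evaluate at each i in [0,6]:
  i=0: ✗ (fails at j=1)
  i=1: ✗ (fails at j=3)
  i=2: ✗ (fails at j=3)
  i=3: ✗ (fails at j=4)
  i=4: ✗ (fails at j=5)
  i=5: ✗ (fails at j=6)
  i=6: ✗ (fails at j=7)
Positions where it holds: {} → 0.

0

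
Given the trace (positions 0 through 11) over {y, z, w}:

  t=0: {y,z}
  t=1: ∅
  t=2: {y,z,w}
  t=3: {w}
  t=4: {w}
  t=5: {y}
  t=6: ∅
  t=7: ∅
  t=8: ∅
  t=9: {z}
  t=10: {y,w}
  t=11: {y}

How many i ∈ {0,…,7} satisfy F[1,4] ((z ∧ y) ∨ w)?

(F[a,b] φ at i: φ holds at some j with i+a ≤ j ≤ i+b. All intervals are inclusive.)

Evaluate at each i in [0,7]:
  i=0: ✓ (witness j=2)
  i=1: ✓ (witness j=2)
  i=2: ✓ (witness j=3)
  i=3: ✓ (witness j=4)
  i=4: ✗ (none in [5,8])
  i=5: ✗ (none in [6,9])
  i=6: ✓ (witness j=10)
  i=7: ✓ (witness j=10)
Positions where it holds: {0, 1, 2, 3, 6, 7} → 6.

6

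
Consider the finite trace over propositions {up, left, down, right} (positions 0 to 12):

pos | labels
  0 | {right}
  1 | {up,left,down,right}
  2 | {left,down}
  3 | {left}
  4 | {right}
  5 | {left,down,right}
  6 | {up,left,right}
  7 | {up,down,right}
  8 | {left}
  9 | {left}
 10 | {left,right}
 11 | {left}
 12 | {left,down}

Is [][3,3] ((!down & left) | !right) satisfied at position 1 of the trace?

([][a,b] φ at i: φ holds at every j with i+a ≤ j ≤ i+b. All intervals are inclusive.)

No

Check ((!down & left) | !right) at every j in [4,4]:
  j=4: false
Fails at j=4 → formula fails.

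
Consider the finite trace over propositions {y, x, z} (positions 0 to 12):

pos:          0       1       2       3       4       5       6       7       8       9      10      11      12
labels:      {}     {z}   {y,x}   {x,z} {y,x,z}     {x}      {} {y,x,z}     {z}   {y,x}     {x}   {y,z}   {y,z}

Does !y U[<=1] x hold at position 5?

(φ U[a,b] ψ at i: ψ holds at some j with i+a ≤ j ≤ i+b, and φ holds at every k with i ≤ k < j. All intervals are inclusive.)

Holds

Need some j in [5,6] with x, and !y at every k in [5,j-1].
  j=5: x holds; no prefix to check → satisfied.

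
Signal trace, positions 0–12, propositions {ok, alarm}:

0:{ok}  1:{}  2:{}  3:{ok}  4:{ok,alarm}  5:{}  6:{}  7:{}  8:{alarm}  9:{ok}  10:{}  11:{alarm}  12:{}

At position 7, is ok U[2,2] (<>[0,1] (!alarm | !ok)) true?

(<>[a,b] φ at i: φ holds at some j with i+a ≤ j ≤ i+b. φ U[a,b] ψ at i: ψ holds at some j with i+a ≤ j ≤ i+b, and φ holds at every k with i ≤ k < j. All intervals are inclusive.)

Need some j in [9,9] with <>[0,1] (!alarm | !ok), and ok at every k in [7,j-1].
  j=9: <>[0,1] (!alarm | !ok) holds, but ok fails at k=7 → not this j.
No j in the window works → until fails.

No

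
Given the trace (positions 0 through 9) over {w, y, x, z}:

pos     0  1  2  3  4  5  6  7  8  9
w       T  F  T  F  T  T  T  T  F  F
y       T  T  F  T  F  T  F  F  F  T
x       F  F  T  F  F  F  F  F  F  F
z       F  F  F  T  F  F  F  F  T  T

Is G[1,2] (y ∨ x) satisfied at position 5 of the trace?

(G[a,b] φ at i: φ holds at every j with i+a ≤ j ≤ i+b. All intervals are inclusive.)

Check (y ∨ x) at every j in [6,7]:
  j=6: false
  j=7: false
Fails at j=6 → formula fails.

False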